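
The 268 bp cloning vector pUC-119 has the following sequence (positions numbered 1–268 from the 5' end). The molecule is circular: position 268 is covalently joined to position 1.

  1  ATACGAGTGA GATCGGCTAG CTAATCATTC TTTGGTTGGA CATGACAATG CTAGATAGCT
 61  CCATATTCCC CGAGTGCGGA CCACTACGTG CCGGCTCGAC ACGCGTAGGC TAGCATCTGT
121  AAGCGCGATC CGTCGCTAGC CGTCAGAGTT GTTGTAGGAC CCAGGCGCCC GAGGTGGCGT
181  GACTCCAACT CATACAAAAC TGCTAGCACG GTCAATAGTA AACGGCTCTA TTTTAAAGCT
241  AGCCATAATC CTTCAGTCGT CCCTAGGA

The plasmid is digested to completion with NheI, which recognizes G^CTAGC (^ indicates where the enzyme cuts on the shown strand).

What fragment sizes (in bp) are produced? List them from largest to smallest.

93, 67, 46, 36, 26 bp

NheI sites (GCTAGC) start at positions 16, 109, 135, 202, 238.
NheI cuts after the first base of each site, so after positions 16, 109, 135, 202, 238.
Circular molecule, 5 cuts → 5 fragments:
  17–109 → 93 bp
  110–135 → 26 bp
  136–202 → 67 bp
  203–238 → 36 bp
  239–268 then 1–16 → 30 + 16 = 46 bp
Sorted largest to smallest: 93, 67, 46, 36, 26 bp.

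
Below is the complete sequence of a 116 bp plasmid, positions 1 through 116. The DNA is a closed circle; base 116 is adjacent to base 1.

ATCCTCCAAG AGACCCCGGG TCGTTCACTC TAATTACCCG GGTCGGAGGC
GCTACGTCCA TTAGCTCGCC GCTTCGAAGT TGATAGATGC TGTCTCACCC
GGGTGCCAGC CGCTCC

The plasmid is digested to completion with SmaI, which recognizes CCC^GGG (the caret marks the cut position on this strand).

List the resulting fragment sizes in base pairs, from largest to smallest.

61, 33, 22 bp

SmaI sites (CCCGGG) start at positions 15, 37, 98.
SmaI cuts after base 3 of each site, so after positions 17, 39, 100.
Circular molecule, 3 cuts → 3 fragments:
  18–39 → 22 bp
  40–100 → 61 bp
  101–116 then 1–17 → 16 + 17 = 33 bp
Sorted largest to smallest: 61, 33, 22 bp.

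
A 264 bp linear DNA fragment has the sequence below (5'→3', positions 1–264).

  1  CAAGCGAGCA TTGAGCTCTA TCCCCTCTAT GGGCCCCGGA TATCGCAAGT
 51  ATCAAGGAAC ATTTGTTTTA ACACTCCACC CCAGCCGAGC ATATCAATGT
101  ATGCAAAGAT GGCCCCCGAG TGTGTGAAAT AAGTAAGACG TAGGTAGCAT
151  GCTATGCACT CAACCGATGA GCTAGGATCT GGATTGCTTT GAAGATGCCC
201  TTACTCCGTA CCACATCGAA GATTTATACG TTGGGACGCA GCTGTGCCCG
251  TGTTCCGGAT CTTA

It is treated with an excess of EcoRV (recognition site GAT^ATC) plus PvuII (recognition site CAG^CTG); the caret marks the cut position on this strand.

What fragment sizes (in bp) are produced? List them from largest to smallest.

200, 41, 23 bp

The EcoRV site (GATATC) starts at position 39.
EcoRV cuts after base 3 of each site, so after position 41.
The PvuII site (CAGCTG) starts at position 239.
PvuII cuts after base 3 of each site, so after position 241.
Combined cut positions: 41, 241.
Linear molecule, 2 cuts → 3 fragments:
  1–41 → 41 bp
  42–241 → 200 bp
  242–264 → 23 bp
Sorted largest to smallest: 200, 41, 23 bp.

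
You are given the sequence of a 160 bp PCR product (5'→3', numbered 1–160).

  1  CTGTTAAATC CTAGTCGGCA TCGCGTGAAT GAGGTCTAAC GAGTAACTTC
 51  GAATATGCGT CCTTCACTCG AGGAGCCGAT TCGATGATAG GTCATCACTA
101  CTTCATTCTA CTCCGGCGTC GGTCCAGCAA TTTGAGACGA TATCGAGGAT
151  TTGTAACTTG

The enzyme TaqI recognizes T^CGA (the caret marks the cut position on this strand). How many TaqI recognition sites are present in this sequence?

4

TCGA occurs starting at positions 49, 68, 81, 143.
TaqI cuts at 4 sites.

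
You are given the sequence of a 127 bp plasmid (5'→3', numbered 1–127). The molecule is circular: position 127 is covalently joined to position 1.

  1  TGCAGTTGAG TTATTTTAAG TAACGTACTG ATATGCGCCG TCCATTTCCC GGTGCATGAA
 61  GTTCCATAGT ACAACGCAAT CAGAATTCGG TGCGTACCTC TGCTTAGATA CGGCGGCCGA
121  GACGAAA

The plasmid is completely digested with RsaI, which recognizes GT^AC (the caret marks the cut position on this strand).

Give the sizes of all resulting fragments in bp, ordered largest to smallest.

RsaI sites (GTAC) start at positions 25, 69, 94.
RsaI cuts after base 2 of each site, so after positions 26, 70, 95.
Circular molecule, 3 cuts → 3 fragments:
  27–70 → 44 bp
  71–95 → 25 bp
  96–127 then 1–26 → 32 + 26 = 58 bp
Sorted largest to smallest: 58, 44, 25 bp.

58, 44, 25 bp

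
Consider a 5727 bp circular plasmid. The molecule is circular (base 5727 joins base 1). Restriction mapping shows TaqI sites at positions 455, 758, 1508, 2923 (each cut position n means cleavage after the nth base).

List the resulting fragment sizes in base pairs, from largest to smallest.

Circular molecule, 4 cuts → 4 fragments:
  758 − 455 = 303 bp
  1508 − 758 = 750 bp
  2923 − 1508 = 1415 bp
  wrap: 5727 − 2923 + 455 = 3259 bp
Sorted largest to smallest: 3259, 1415, 750, 303 bp.

3259, 1415, 750, 303 bp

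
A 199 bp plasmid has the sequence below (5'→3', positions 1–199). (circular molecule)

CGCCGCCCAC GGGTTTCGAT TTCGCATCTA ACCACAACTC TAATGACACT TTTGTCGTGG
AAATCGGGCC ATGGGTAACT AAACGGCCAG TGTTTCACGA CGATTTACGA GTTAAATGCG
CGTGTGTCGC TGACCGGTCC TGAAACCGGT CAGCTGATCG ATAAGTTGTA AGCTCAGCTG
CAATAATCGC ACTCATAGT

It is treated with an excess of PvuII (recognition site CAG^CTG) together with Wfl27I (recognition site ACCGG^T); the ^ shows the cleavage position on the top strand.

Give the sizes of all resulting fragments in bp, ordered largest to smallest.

159, 24, 12, 4 bp

PvuII sites (CAGCTG) start at positions 151, 175.
PvuII cuts after base 3 of each site, so after positions 153, 177.
Wfl27I sites (ACCGGT) start at positions 133, 145.
Wfl27I cuts after base 5 of each site (before the last base), so after positions 137, 149.
Combined cut positions: 137, 149, 153, 177.
Circular molecule, 4 cuts → 4 fragments:
  138–149 → 12 bp
  150–153 → 4 bp
  154–177 → 24 bp
  178–199 then 1–137 → 22 + 137 = 159 bp
Sorted largest to smallest: 159, 24, 12, 4 bp.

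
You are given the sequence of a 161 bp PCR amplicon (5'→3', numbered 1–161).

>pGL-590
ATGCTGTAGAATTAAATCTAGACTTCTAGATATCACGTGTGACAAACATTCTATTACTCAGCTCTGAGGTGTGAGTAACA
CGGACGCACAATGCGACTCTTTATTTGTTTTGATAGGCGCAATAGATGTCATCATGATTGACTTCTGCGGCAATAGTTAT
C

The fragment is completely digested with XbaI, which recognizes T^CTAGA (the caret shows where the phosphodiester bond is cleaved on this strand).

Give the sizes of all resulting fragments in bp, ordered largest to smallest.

136, 17, 8 bp

XbaI sites (TCTAGA) start at positions 17, 25.
XbaI cuts after the first base of each site, so after positions 17, 25.
Linear molecule, 2 cuts → 3 fragments:
  1–17 → 17 bp
  18–25 → 8 bp
  26–161 → 136 bp
Sorted largest to smallest: 136, 17, 8 bp.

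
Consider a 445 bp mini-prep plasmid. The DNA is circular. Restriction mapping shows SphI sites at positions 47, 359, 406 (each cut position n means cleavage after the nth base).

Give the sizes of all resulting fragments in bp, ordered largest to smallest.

312, 86, 47 bp

Circular molecule, 3 cuts → 3 fragments:
  359 − 47 = 312 bp
  406 − 359 = 47 bp
  wrap: 445 − 406 + 47 = 86 bp
Sorted largest to smallest: 312, 86, 47 bp.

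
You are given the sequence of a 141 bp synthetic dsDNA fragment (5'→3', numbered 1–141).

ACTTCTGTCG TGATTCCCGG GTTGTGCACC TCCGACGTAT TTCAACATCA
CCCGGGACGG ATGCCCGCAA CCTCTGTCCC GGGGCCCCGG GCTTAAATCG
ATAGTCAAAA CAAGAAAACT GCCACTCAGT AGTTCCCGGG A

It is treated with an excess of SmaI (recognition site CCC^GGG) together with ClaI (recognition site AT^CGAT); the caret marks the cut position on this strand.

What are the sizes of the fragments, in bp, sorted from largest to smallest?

39, 35, 27, 18, 10, 8, 4 bp

SmaI sites (CCCGGG) start at positions 16, 51, 78, 86, 135.
SmaI cuts after base 3 of each site, so after positions 18, 53, 80, 88, 137.
The ClaI site (ATCGAT) starts at position 97.
ClaI cuts after base 2 of each site, so after position 98.
Combined cut positions: 18, 53, 80, 88, 98, 137.
Linear molecule, 6 cuts → 7 fragments:
  1–18 → 18 bp
  19–53 → 35 bp
  54–80 → 27 bp
  81–88 → 8 bp
  89–98 → 10 bp
  99–137 → 39 bp
  138–141 → 4 bp
Sorted largest to smallest: 39, 35, 27, 18, 10, 8, 4 bp.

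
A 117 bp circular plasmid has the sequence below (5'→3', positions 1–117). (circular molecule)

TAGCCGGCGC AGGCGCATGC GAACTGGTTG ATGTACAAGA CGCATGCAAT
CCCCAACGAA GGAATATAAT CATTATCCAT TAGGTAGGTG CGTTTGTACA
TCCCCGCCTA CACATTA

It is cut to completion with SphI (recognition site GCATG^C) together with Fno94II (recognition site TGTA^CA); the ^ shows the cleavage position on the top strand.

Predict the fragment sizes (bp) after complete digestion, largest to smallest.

52, 38, 16, 11 bp

SphI sites (GCATGC) start at positions 15, 42.
SphI cuts after base 5 of each site (before the last base), so after positions 19, 46.
Fno94II sites (TGTACA) start at positions 32, 95.
Fno94II cuts after base 4 of each site, so after positions 35, 98.
Combined cut positions: 19, 35, 46, 98.
Circular molecule, 4 cuts → 4 fragments:
  20–35 → 16 bp
  36–46 → 11 bp
  47–98 → 52 bp
  99–117 then 1–19 → 19 + 19 = 38 bp
Sorted largest to smallest: 52, 38, 16, 11 bp.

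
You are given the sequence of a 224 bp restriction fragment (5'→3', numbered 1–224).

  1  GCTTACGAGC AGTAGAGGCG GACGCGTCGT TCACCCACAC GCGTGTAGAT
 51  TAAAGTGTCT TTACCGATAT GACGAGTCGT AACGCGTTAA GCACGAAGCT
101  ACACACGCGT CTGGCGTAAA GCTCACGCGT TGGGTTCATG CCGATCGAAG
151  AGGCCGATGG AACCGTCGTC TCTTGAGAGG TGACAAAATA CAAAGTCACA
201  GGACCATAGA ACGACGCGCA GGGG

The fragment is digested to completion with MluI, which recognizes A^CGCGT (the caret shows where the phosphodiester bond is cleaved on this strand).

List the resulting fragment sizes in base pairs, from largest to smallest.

99, 43, 23, 22, 20, 17 bp

MluI sites (ACGCGT) start at positions 22, 39, 82, 105, 125.
MluI cuts after the first base of each site, so after positions 22, 39, 82, 105, 125.
Linear molecule, 5 cuts → 6 fragments:
  1–22 → 22 bp
  23–39 → 17 bp
  40–82 → 43 bp
  83–105 → 23 bp
  106–125 → 20 bp
  126–224 → 99 bp
Sorted largest to smallest: 99, 43, 23, 22, 20, 17 bp.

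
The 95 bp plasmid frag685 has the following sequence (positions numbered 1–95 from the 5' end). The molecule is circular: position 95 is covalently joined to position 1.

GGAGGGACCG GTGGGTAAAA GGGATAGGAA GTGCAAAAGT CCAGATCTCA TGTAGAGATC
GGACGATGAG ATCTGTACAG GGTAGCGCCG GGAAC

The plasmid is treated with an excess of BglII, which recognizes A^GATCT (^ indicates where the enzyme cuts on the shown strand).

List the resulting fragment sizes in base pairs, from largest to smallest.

69, 26 bp

BglII sites (AGATCT) start at positions 43, 69.
BglII cuts after the first base of each site, so after positions 43, 69.
Circular molecule, 2 cuts → 2 fragments:
  44–69 → 26 bp
  70–95 then 1–43 → 26 + 43 = 69 bp
Sorted largest to smallest: 69, 26 bp.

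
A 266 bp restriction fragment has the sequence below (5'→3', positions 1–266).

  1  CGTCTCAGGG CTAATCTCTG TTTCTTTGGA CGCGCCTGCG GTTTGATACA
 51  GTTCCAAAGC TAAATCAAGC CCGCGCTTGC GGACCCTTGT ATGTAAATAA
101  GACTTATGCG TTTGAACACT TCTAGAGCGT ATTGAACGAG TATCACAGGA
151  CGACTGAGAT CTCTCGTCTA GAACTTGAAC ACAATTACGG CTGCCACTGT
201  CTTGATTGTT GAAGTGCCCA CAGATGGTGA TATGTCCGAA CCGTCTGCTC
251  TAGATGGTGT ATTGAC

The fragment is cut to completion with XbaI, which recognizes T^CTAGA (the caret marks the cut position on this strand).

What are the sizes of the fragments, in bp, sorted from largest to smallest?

121, 82, 46, 17 bp

XbaI sites (TCTAGA) start at positions 121, 167, 249.
XbaI cuts after the first base of each site, so after positions 121, 167, 249.
Linear molecule, 3 cuts → 4 fragments:
  1–121 → 121 bp
  122–167 → 46 bp
  168–249 → 82 bp
  250–266 → 17 bp
Sorted largest to smallest: 121, 82, 46, 17 bp.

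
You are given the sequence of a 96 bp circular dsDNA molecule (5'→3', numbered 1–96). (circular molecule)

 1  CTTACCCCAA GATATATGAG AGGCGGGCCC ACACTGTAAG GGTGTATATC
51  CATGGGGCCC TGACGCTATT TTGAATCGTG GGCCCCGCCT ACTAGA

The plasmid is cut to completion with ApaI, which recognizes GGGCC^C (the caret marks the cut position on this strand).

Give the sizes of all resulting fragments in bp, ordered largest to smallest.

ApaI sites (GGGCCC) start at positions 25, 55, 80.
ApaI cuts after base 5 of each site (before the last base), so after positions 29, 59, 84.
Circular molecule, 3 cuts → 3 fragments:
  30–59 → 30 bp
  60–84 → 25 bp
  85–96 then 1–29 → 12 + 29 = 41 bp
Sorted largest to smallest: 41, 30, 25 bp.

41, 30, 25 bp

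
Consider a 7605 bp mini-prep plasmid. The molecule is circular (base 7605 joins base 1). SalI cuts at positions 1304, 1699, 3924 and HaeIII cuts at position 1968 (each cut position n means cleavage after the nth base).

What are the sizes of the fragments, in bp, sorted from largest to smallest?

4985, 1956, 395, 269 bp

Combined cut positions (sorted): 1304, 1699, 1968, 3924.
Circular molecule, 4 cuts → 4 fragments:
  1699 − 1304 = 395 bp
  1968 − 1699 = 269 bp
  3924 − 1968 = 1956 bp
  wrap: 7605 − 3924 + 1304 = 4985 bp
Sorted largest to smallest: 4985, 1956, 395, 269 bp.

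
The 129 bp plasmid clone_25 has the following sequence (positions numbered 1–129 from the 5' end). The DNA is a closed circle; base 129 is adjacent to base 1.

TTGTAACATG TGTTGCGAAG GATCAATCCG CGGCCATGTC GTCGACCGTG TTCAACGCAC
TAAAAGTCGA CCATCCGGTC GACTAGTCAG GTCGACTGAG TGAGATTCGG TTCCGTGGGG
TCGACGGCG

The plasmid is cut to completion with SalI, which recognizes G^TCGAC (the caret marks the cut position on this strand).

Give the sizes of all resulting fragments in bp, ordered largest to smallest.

SalI sites (GTCGAC) start at positions 41, 66, 78, 91, 120.
SalI cuts after the first base of each site, so after positions 41, 66, 78, 91, 120.
Circular molecule, 5 cuts → 5 fragments:
  42–66 → 25 bp
  67–78 → 12 bp
  79–91 → 13 bp
  92–120 → 29 bp
  121–129 then 1–41 → 9 + 41 = 50 bp
Sorted largest to smallest: 50, 29, 25, 13, 12 bp.

50, 29, 25, 13, 12 bp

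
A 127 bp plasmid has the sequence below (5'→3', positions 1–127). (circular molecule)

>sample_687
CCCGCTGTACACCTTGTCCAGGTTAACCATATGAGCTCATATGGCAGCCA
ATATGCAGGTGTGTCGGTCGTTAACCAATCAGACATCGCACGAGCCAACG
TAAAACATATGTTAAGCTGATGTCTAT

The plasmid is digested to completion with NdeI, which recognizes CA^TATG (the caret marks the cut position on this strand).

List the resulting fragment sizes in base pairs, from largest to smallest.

68, 49, 10 bp

NdeI sites (CATATG) start at positions 28, 38, 106.
NdeI cuts after base 2 of each site, so after positions 29, 39, 107.
Circular molecule, 3 cuts → 3 fragments:
  30–39 → 10 bp
  40–107 → 68 bp
  108–127 then 1–29 → 20 + 29 = 49 bp
Sorted largest to smallest: 68, 49, 10 bp.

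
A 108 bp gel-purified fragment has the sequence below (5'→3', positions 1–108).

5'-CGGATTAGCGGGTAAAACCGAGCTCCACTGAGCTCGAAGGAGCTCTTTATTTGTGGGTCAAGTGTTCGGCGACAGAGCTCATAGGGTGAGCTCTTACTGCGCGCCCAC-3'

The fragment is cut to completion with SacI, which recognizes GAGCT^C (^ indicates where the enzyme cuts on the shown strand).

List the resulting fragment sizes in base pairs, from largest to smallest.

SacI sites (GAGCTC) start at positions 20, 30, 40, 75, 88.
SacI cuts after base 5 of each site (before the last base), so after positions 24, 34, 44, 79, 92.
Linear molecule, 5 cuts → 6 fragments:
  1–24 → 24 bp
  25–34 → 10 bp
  35–44 → 10 bp
  45–79 → 35 bp
  80–92 → 13 bp
  93–108 → 16 bp
Sorted largest to smallest: 35, 24, 16, 13, 10, 10 bp.

35, 24, 16, 13, 10, 10 bp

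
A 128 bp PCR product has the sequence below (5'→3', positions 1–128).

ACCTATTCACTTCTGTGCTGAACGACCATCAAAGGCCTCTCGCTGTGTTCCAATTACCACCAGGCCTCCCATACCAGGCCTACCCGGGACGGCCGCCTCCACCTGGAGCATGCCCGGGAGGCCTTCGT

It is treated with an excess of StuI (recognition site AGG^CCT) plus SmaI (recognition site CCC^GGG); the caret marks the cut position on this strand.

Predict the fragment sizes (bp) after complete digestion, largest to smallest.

35, 30, 29, 14, 7, 7, 6 bp

StuI sites (AGGCCT) start at positions 33, 62, 76, 119.
StuI cuts after base 3 of each site, so after positions 35, 64, 78, 121.
SmaI sites (CCCGGG) start at positions 83, 113.
SmaI cuts after base 3 of each site, so after positions 85, 115.
Combined cut positions: 35, 64, 78, 85, 115, 121.
Linear molecule, 6 cuts → 7 fragments:
  1–35 → 35 bp
  36–64 → 29 bp
  65–78 → 14 bp
  79–85 → 7 bp
  86–115 → 30 bp
  116–121 → 6 bp
  122–128 → 7 bp
Sorted largest to smallest: 35, 30, 29, 14, 7, 7, 6 bp.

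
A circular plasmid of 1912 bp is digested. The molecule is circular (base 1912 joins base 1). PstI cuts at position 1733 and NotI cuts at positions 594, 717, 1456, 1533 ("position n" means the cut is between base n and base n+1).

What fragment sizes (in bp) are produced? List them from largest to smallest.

773, 739, 200, 123, 77 bp

Combined cut positions (sorted): 594, 717, 1456, 1533, 1733.
Circular molecule, 5 cuts → 5 fragments:
  717 − 594 = 123 bp
  1456 − 717 = 739 bp
  1533 − 1456 = 77 bp
  1733 − 1533 = 200 bp
  wrap: 1912 − 1733 + 594 = 773 bp
Sorted largest to smallest: 773, 739, 200, 123, 77 bp.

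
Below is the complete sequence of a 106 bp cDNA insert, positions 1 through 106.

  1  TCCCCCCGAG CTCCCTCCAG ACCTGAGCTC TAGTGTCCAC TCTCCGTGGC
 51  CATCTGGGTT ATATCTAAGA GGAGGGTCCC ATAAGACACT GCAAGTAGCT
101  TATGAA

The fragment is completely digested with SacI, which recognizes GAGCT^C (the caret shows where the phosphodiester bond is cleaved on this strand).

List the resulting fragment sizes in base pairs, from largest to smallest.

77, 17, 12 bp

SacI sites (GAGCTC) start at positions 8, 25.
SacI cuts after base 5 of each site (before the last base), so after positions 12, 29.
Linear molecule, 2 cuts → 3 fragments:
  1–12 → 12 bp
  13–29 → 17 bp
  30–106 → 77 bp
Sorted largest to smallest: 77, 17, 12 bp.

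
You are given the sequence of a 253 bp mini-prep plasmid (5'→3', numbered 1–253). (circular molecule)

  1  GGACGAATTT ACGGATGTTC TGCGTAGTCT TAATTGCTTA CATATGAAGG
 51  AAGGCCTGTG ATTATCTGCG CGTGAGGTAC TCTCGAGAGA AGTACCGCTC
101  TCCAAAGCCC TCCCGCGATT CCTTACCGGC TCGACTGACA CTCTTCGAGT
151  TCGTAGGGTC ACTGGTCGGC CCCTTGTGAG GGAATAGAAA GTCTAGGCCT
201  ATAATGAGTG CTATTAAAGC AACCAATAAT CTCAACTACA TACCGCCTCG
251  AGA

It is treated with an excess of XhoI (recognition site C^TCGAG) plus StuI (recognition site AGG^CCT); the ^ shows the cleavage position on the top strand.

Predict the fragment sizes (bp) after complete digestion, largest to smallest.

XhoI sites (CTCGAG) start at positions 82, 247.
XhoI cuts after the first base of each site, so after positions 82, 247.
StuI sites (AGGCCT) start at positions 52, 195.
StuI cuts after base 3 of each site, so after positions 54, 197.
Combined cut positions: 54, 82, 197, 247.
Circular molecule, 4 cuts → 4 fragments:
  55–82 → 28 bp
  83–197 → 115 bp
  198–247 → 50 bp
  248–253 then 1–54 → 6 + 54 = 60 bp
Sorted largest to smallest: 115, 60, 50, 28 bp.

115, 60, 50, 28 bp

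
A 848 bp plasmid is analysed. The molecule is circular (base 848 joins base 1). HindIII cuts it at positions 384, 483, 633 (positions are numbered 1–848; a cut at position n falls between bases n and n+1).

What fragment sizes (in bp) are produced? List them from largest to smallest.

599, 150, 99 bp

Circular molecule, 3 cuts → 3 fragments:
  483 − 384 = 99 bp
  633 − 483 = 150 bp
  wrap: 848 − 633 + 384 = 599 bp
Sorted largest to smallest: 599, 150, 99 bp.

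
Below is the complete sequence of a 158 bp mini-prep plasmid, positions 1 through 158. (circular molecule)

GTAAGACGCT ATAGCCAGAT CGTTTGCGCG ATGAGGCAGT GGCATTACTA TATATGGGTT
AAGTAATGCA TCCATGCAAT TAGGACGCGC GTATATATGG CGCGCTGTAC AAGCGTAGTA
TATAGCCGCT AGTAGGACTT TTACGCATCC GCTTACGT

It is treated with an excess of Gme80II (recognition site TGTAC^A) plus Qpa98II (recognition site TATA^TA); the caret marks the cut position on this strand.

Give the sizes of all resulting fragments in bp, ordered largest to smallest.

88, 43, 15, 12 bp

The Gme80II site (TGTACA) starts at position 106.
Gme80II cuts after base 5 of each site (before the last base), so after position 110.
Qpa98II sites (TATATA) start at positions 49, 92, 119.
Qpa98II cuts after base 4 of each site, so after positions 52, 95, 122.
Combined cut positions: 52, 95, 110, 122.
Circular molecule, 4 cuts → 4 fragments:
  53–95 → 43 bp
  96–110 → 15 bp
  111–122 → 12 bp
  123–158 then 1–52 → 36 + 52 = 88 bp
Sorted largest to smallest: 88, 43, 15, 12 bp.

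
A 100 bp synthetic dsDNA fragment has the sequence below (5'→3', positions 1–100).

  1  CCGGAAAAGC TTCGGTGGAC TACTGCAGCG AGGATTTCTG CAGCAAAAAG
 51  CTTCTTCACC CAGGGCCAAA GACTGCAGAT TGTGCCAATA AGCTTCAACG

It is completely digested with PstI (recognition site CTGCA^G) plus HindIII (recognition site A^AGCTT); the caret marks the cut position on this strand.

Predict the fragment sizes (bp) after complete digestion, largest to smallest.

PstI sites (CTGCAG) start at positions 23, 38, 73.
PstI cuts after base 5 of each site (before the last base), so after positions 27, 42, 77.
HindIII sites (AAGCTT) start at positions 7, 48, 90.
HindIII cuts after the first base of each site, so after positions 7, 48, 90.
Combined cut positions: 7, 27, 42, 48, 77, 90.
Linear molecule, 6 cuts → 7 fragments:
  1–7 → 7 bp
  8–27 → 20 bp
  28–42 → 15 bp
  43–48 → 6 bp
  49–77 → 29 bp
  78–90 → 13 bp
  91–100 → 10 bp
Sorted largest to smallest: 29, 20, 15, 13, 10, 7, 6 bp.

29, 20, 15, 13, 10, 7, 6 bp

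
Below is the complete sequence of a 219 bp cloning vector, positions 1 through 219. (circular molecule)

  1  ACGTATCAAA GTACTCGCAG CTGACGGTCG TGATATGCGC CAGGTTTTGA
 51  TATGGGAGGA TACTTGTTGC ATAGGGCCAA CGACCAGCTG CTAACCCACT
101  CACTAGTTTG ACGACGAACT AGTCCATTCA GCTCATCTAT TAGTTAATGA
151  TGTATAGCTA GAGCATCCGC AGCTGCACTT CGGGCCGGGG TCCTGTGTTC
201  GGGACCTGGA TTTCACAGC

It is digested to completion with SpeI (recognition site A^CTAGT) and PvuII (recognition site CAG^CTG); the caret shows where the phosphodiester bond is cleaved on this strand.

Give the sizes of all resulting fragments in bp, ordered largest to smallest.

67, 67, 54, 16, 15 bp

SpeI sites (ACTAGT) start at positions 102, 118.
SpeI cuts after the first base of each site, so after positions 102, 118.
PvuII sites (CAGCTG) start at positions 18, 85, 170.
PvuII cuts after base 3 of each site, so after positions 20, 87, 172.
Combined cut positions: 20, 87, 102, 118, 172.
Circular molecule, 5 cuts → 5 fragments:
  21–87 → 67 bp
  88–102 → 15 bp
  103–118 → 16 bp
  119–172 → 54 bp
  173–219 then 1–20 → 47 + 20 = 67 bp
Sorted largest to smallest: 67, 67, 54, 16, 15 bp.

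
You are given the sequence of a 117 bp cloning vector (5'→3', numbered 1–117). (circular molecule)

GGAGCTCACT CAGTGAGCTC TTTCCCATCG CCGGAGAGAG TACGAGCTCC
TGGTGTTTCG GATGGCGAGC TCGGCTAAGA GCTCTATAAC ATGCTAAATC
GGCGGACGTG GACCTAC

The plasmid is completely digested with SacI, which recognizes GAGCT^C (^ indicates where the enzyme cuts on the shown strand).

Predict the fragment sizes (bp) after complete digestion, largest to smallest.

SacI sites (GAGCTC) start at positions 2, 15, 44, 67, 79.
SacI cuts after base 5 of each site (before the last base), so after positions 6, 19, 48, 71, 83.
Circular molecule, 5 cuts → 5 fragments:
  7–19 → 13 bp
  20–48 → 29 bp
  49–71 → 23 bp
  72–83 → 12 bp
  84–117 then 1–6 → 34 + 6 = 40 bp
Sorted largest to smallest: 40, 29, 23, 13, 12 bp.

40, 29, 23, 13, 12 bp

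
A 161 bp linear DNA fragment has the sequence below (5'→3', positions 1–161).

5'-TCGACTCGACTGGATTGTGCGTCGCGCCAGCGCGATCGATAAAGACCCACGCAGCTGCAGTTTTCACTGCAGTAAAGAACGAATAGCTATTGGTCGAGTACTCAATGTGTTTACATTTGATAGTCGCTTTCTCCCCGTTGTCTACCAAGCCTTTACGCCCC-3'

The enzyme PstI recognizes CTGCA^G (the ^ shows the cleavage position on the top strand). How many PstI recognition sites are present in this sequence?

2

CTGCAG occurs starting at positions 55, 67.
PstI cuts at 2 sites.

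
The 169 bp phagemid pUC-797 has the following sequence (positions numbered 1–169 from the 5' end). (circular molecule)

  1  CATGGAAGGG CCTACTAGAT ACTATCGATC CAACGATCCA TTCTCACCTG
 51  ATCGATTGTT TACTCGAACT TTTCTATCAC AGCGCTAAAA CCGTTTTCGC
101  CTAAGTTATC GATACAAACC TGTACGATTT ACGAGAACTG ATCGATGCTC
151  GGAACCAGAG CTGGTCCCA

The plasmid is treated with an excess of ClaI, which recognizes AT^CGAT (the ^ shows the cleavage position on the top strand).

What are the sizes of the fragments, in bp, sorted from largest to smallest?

57, 52, 33, 27 bp

ClaI sites (ATCGAT) start at positions 24, 51, 108, 141.
ClaI cuts after base 2 of each site, so after positions 25, 52, 109, 142.
Circular molecule, 4 cuts → 4 fragments:
  26–52 → 27 bp
  53–109 → 57 bp
  110–142 → 33 bp
  143–169 then 1–25 → 27 + 25 = 52 bp
Sorted largest to smallest: 57, 52, 33, 27 bp.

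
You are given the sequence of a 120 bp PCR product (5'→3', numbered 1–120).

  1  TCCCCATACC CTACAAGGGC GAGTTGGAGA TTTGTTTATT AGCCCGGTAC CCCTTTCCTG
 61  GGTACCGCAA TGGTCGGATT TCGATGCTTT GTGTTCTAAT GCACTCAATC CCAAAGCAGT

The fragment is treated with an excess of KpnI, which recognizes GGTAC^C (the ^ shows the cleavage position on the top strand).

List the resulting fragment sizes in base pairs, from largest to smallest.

55, 50, 15 bp

KpnI sites (GGTACC) start at positions 46, 61.
KpnI cuts after base 5 of each site (before the last base), so after positions 50, 65.
Linear molecule, 2 cuts → 3 fragments:
  1–50 → 50 bp
  51–65 → 15 bp
  66–120 → 55 bp
Sorted largest to smallest: 55, 50, 15 bp.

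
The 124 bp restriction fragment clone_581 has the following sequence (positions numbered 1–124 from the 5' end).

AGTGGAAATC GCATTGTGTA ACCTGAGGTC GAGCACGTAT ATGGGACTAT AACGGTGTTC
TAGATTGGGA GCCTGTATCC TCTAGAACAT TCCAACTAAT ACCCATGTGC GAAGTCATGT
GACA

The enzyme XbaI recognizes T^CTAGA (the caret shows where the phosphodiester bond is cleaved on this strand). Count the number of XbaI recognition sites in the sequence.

TCTAGA occurs starting at positions 59, 81.
XbaI cuts at 2 sites.

2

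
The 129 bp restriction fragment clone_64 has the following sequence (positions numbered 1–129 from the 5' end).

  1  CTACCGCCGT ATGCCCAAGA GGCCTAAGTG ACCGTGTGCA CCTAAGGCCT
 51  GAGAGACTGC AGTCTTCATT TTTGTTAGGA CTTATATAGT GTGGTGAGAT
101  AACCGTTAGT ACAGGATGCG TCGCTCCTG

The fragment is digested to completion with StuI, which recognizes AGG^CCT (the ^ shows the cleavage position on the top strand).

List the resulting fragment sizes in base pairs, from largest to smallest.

StuI sites (AGGCCT) start at positions 20, 45.
StuI cuts after base 3 of each site, so after positions 22, 47.
Linear molecule, 2 cuts → 3 fragments:
  1–22 → 22 bp
  23–47 → 25 bp
  48–129 → 82 bp
Sorted largest to smallest: 82, 25, 22 bp.

82, 25, 22 bp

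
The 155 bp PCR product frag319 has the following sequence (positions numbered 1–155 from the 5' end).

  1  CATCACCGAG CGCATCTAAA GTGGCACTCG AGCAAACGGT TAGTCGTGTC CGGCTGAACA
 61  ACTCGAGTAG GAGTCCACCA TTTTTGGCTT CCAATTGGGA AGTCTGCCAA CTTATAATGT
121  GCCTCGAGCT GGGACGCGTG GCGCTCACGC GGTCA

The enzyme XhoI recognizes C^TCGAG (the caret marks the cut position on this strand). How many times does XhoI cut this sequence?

CTCGAG occurs starting at positions 27, 62, 123.
XhoI cuts at 3 sites.

3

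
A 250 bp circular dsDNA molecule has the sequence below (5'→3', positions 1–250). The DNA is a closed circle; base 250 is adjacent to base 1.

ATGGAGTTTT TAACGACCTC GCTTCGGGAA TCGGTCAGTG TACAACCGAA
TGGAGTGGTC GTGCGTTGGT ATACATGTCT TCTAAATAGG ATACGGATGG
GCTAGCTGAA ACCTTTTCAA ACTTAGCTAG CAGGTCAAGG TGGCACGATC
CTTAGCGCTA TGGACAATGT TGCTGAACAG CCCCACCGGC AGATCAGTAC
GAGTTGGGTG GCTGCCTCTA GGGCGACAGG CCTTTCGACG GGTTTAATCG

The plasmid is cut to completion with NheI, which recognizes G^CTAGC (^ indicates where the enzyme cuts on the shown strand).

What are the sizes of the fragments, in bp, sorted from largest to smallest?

NheI sites (GCTAGC) start at positions 101, 126.
NheI cuts after the first base of each site, so after positions 101, 126.
Circular molecule, 2 cuts → 2 fragments:
  102–126 → 25 bp
  127–250 then 1–101 → 124 + 101 = 225 bp
Sorted largest to smallest: 225, 25 bp.

225, 25 bp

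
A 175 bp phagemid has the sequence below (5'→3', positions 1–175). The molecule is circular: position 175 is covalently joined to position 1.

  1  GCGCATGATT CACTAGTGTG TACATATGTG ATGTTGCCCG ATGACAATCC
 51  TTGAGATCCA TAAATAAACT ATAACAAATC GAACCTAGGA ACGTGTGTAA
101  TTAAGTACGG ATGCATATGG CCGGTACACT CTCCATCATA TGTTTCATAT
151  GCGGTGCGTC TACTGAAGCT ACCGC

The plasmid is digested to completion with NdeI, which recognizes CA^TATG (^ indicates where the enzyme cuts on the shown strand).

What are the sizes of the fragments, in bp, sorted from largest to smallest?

91, 52, 23, 9 bp

NdeI sites (CATATG) start at positions 23, 114, 137, 146.
NdeI cuts after base 2 of each site, so after positions 24, 115, 138, 147.
Circular molecule, 4 cuts → 4 fragments:
  25–115 → 91 bp
  116–138 → 23 bp
  139–147 → 9 bp
  148–175 then 1–24 → 28 + 24 = 52 bp
Sorted largest to smallest: 91, 52, 23, 9 bp.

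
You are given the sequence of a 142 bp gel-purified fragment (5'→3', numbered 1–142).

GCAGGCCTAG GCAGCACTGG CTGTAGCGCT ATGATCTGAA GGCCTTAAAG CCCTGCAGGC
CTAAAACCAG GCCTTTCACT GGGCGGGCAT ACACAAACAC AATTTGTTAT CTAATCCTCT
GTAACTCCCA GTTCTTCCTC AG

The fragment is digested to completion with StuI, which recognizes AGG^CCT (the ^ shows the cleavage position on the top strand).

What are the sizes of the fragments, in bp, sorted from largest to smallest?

StuI sites (AGGCCT) start at positions 3, 40, 57, 69.
StuI cuts after base 3 of each site, so after positions 5, 42, 59, 71.
Linear molecule, 4 cuts → 5 fragments:
  1–5 → 5 bp
  6–42 → 37 bp
  43–59 → 17 bp
  60–71 → 12 bp
  72–142 → 71 bp
Sorted largest to smallest: 71, 37, 17, 12, 5 bp.

71, 37, 17, 12, 5 bp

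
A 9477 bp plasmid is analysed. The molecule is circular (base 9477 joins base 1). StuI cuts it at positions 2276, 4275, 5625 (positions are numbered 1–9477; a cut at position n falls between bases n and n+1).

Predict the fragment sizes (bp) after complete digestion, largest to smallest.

6128, 1999, 1350 bp

Circular molecule, 3 cuts → 3 fragments:
  4275 − 2276 = 1999 bp
  5625 − 4275 = 1350 bp
  wrap: 9477 − 5625 + 2276 = 6128 bp
Sorted largest to smallest: 6128, 1999, 1350 bp.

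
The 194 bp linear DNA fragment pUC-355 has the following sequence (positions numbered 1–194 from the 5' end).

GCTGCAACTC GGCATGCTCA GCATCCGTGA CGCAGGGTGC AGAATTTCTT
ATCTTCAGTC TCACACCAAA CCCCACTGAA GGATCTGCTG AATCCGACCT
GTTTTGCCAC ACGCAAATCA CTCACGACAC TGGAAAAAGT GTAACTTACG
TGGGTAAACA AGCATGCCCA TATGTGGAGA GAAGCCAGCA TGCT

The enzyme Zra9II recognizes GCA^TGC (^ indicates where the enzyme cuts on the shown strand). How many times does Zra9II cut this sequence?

GCATGC occurs starting at positions 12, 162, 188.
Zra9II cuts at 3 sites.

3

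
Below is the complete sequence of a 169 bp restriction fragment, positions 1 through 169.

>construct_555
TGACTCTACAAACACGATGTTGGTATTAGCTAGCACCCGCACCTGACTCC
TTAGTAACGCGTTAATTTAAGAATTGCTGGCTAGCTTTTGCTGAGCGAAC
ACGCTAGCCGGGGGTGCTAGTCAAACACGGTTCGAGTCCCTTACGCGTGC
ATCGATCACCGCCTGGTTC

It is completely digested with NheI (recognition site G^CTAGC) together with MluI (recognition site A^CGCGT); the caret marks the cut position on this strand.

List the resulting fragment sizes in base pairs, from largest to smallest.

NheI sites (GCTAGC) start at positions 29, 80, 103.
NheI cuts after the first base of each site, so after positions 29, 80, 103.
MluI sites (ACGCGT) start at positions 57, 143.
MluI cuts after the first base of each site, so after positions 57, 143.
Combined cut positions: 29, 57, 80, 103, 143.
Linear molecule, 5 cuts → 6 fragments:
  1–29 → 29 bp
  30–57 → 28 bp
  58–80 → 23 bp
  81–103 → 23 bp
  104–143 → 40 bp
  144–169 → 26 bp
Sorted largest to smallest: 40, 29, 28, 26, 23, 23 bp.

40, 29, 28, 26, 23, 23 bp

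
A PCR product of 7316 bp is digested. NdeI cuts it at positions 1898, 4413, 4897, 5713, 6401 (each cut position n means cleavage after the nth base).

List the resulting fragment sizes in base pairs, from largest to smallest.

2515, 1898, 915, 816, 688, 484 bp

Linear molecule, 5 cuts → 6 fragments:
  1898 − 0 = 1898 bp
  4413 − 1898 = 2515 bp
  4897 − 4413 = 484 bp
  5713 − 4897 = 816 bp
  6401 − 5713 = 688 bp
  7316 − 6401 = 915 bp
Sorted largest to smallest: 2515, 1898, 915, 816, 688, 484 bp.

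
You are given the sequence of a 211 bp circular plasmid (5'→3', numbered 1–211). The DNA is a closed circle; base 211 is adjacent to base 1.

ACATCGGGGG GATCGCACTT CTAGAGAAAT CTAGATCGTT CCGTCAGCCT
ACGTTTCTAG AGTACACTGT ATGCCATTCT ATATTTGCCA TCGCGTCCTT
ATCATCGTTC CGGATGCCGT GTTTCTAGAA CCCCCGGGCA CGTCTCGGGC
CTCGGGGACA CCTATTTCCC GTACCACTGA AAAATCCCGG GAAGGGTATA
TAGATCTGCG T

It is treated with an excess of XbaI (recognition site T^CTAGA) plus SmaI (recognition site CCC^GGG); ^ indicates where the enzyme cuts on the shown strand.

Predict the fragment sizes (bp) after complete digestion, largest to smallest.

XbaI sites (TCTAGA) start at positions 20, 30, 56, 124.
XbaI cuts after the first base of each site, so after positions 20, 30, 56, 124.
SmaI sites (CCCGGG) start at positions 133, 186.
SmaI cuts after base 3 of each site, so after positions 135, 188.
Combined cut positions: 20, 30, 56, 124, 135, 188.
Circular molecule, 6 cuts → 6 fragments:
  21–30 → 10 bp
  31–56 → 26 bp
  57–124 → 68 bp
  125–135 → 11 bp
  136–188 → 53 bp
  189–211 then 1–20 → 23 + 20 = 43 bp
Sorted largest to smallest: 68, 53, 43, 26, 11, 10 bp.

68, 53, 43, 26, 11, 10 bp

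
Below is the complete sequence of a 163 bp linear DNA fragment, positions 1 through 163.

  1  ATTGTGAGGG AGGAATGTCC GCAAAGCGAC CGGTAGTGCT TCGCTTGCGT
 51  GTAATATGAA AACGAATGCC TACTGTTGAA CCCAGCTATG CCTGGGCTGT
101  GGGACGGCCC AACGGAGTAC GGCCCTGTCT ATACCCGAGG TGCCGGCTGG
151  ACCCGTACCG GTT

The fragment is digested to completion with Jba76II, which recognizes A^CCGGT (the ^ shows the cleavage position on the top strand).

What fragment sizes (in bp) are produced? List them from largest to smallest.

128, 29, 6 bp

Jba76II sites (ACCGGT) start at positions 29, 157.
Jba76II cuts after the first base of each site, so after positions 29, 157.
Linear molecule, 2 cuts → 3 fragments:
  1–29 → 29 bp
  30–157 → 128 bp
  158–163 → 6 bp
Sorted largest to smallest: 128, 29, 6 bp.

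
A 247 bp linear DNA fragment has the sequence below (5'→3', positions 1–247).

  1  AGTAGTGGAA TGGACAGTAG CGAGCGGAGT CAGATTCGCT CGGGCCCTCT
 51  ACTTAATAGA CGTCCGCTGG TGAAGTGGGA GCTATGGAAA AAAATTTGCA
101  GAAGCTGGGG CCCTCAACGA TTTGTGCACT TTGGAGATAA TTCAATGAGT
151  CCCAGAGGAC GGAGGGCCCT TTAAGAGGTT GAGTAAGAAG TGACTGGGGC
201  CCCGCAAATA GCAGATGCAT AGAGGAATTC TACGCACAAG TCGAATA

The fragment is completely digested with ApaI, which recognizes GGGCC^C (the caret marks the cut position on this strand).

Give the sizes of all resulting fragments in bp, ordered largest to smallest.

ApaI sites (GGGCCC) start at positions 42, 108, 164, 197.
ApaI cuts after base 5 of each site (before the last base), so after positions 46, 112, 168, 201.
Linear molecule, 4 cuts → 5 fragments:
  1–46 → 46 bp
  47–112 → 66 bp
  113–168 → 56 bp
  169–201 → 33 bp
  202–247 → 46 bp
Sorted largest to smallest: 66, 56, 46, 46, 33 bp.

66, 56, 46, 46, 33 bp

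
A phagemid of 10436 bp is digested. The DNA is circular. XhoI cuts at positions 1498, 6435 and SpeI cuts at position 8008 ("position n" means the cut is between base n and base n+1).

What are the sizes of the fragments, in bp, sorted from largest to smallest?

Combined cut positions (sorted): 1498, 6435, 8008.
Circular molecule, 3 cuts → 3 fragments:
  6435 − 1498 = 4937 bp
  8008 − 6435 = 1573 bp
  wrap: 10436 − 8008 + 1498 = 3926 bp
Sorted largest to smallest: 4937, 3926, 1573 bp.

4937, 3926, 1573 bp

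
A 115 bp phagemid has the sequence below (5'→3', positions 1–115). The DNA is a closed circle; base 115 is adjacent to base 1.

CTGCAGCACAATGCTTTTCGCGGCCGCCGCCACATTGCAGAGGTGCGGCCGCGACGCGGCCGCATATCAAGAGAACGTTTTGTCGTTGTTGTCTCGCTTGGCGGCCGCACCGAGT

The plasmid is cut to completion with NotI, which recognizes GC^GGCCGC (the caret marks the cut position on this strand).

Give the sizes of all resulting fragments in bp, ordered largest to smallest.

NotI sites (GCGGCCGC) start at positions 20, 45, 56, 101.
NotI cuts after base 2 of each site, so after positions 21, 46, 57, 102.
Circular molecule, 4 cuts → 4 fragments:
  22–46 → 25 bp
  47–57 → 11 bp
  58–102 → 45 bp
  103–115 then 1–21 → 13 + 21 = 34 bp
Sorted largest to smallest: 45, 34, 25, 11 bp.

45, 34, 25, 11 bp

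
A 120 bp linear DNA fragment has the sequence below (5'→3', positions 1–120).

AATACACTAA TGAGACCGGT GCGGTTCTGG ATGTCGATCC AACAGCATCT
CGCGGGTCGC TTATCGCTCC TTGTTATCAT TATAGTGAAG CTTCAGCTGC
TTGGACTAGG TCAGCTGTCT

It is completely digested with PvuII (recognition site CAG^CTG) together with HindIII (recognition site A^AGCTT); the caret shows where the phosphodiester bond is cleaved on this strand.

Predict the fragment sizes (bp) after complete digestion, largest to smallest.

88, 18, 8, 6 bp

PvuII sites (CAGCTG) start at positions 94, 112.
PvuII cuts after base 3 of each site, so after positions 96, 114.
The HindIII site (AAGCTT) starts at position 88.
HindIII cuts after the first base of each site, so after position 88.
Combined cut positions: 88, 96, 114.
Linear molecule, 3 cuts → 4 fragments:
  1–88 → 88 bp
  89–96 → 8 bp
  97–114 → 18 bp
  115–120 → 6 bp
Sorted largest to smallest: 88, 18, 8, 6 bp.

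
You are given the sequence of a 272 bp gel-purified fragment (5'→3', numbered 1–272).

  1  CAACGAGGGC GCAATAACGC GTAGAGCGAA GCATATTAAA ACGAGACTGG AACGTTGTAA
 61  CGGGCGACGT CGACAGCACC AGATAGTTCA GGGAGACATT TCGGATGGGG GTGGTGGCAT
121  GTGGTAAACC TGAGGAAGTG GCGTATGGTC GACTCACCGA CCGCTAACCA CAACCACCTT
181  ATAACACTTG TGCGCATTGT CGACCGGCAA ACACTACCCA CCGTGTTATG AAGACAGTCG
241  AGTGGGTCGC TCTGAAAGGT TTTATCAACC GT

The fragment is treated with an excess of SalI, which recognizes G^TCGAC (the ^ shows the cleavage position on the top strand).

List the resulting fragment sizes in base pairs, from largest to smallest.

79, 73, 69, 51 bp

SalI sites (GTCGAC) start at positions 69, 148, 199.
SalI cuts after the first base of each site, so after positions 69, 148, 199.
Linear molecule, 3 cuts → 4 fragments:
  1–69 → 69 bp
  70–148 → 79 bp
  149–199 → 51 bp
  200–272 → 73 bp
Sorted largest to smallest: 79, 73, 69, 51 bp.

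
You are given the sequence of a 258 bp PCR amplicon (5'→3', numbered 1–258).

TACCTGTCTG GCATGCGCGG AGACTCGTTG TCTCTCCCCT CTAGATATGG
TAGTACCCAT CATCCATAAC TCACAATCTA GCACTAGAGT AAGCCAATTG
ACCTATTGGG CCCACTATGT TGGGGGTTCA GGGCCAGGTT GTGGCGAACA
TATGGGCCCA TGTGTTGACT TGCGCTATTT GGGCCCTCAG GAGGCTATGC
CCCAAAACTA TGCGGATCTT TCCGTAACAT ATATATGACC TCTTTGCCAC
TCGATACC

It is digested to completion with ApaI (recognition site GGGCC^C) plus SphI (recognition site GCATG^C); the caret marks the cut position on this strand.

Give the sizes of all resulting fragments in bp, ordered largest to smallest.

97, 73, 46, 27, 15 bp

ApaI sites (GGGCCC) start at positions 108, 154, 181.
ApaI cuts after base 5 of each site (before the last base), so after positions 112, 158, 185.
The SphI site (GCATGC) starts at position 11.
SphI cuts after base 5 of each site (before the last base), so after position 15.
Combined cut positions: 15, 112, 158, 185.
Linear molecule, 4 cuts → 5 fragments:
  1–15 → 15 bp
  16–112 → 97 bp
  113–158 → 46 bp
  159–185 → 27 bp
  186–258 → 73 bp
Sorted largest to smallest: 97, 73, 46, 27, 15 bp.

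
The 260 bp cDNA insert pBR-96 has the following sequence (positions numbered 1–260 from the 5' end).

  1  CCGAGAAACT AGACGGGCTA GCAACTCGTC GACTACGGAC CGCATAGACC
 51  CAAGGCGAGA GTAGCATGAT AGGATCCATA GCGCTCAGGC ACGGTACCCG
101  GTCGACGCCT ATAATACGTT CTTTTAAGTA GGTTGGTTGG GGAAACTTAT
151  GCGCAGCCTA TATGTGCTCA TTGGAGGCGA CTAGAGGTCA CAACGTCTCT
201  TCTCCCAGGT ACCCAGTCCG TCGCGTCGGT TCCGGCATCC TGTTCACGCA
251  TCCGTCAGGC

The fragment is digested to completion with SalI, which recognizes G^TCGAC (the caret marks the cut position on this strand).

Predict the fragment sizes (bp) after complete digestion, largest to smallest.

159, 73, 28 bp

SalI sites (GTCGAC) start at positions 28, 101.
SalI cuts after the first base of each site, so after positions 28, 101.
Linear molecule, 2 cuts → 3 fragments:
  1–28 → 28 bp
  29–101 → 73 bp
  102–260 → 159 bp
Sorted largest to smallest: 159, 73, 28 bp.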